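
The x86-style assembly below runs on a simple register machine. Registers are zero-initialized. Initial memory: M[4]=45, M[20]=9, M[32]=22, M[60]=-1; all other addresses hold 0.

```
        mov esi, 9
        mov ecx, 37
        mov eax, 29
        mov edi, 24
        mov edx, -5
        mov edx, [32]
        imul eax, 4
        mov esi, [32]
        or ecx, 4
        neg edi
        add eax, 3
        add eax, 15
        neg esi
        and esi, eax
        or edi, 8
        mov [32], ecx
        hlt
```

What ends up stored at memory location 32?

esi=9
ecx=37
eax=29
edi=24
edx=-5
edx=M[32]=22
eax=29*4=116
esi=M[32]=22
ecx=37|4=37
edi=-(24)=-24
eax=116+3=119
eax=119+15=134
esi=-(22)=-22
esi=(-22)&134=130
edi=(-24)|8=-24
mov [32], ecx → M[32]=37
halt.

37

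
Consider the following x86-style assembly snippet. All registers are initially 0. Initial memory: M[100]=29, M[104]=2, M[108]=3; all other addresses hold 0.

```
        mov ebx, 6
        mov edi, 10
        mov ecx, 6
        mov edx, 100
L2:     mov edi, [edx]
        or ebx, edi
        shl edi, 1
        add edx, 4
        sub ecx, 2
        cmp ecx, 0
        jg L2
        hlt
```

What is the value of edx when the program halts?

after mov ebx, 6: ebx=6
after mov edi, 10: edi=10
after mov ecx, 6: ecx=6
after mov edx, 100: edx=100
after mov edi, [edx]: edi=M[100]=29
after or ebx, edi: ebx=6|29=31
after shl edi, 1: edi=29<<1=58
after add edx, 4: edx=100+4=104
after sub ecx, 2: ecx=6-2=4
cmp ecx, 0  (cmp 4,0)
jg L2: taken
after mov edi, [edx]: edi=M[104]=2
after or ebx, edi: ebx=31|2=31
after shl edi, 1: edi=2<<1=4
after add edx, 4: edx=104+4=108
after sub ecx, 2: ecx=4-2=2
cmp ecx, 0  (cmp 2,0)
jg L2: taken
after mov edi, [edx]: edi=M[108]=3
after or ebx, edi: ebx=31|3=31
after shl edi, 1: edi=3<<1=6
after add edx, 4: edx=108+4=112
after sub ecx, 2: ecx=2-2=0
cmp ecx, 0  (cmp 0,0)
jg L2: not taken
halt.

112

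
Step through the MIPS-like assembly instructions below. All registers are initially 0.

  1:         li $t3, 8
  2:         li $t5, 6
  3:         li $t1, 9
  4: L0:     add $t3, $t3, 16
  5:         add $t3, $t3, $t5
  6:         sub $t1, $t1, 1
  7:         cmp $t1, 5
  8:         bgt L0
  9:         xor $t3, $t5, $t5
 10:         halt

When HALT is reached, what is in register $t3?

0

$t3=8
$t5=6
$t1=9
$t3=8+16=24
$t3=24+6=30
$t1=9-1=8
cmp $t1, 5  (cmp 8,5)
bgt L0: taken
$t3=30+16=46
$t3=46+6=52
$t1=8-1=7
cmp $t1, 5  (cmp 7,5)
bgt L0: taken
$t3=52+16=68
$t3=68+6=74
$t1=7-1=6
cmp $t1, 5  (cmp 6,5)
bgt L0: taken
$t3=74+16=90
$t3=90+6=96
$t1=6-1=5
cmp $t1, 5  (cmp 5,5)
bgt L0: not taken
$t3=6^6=0
halt.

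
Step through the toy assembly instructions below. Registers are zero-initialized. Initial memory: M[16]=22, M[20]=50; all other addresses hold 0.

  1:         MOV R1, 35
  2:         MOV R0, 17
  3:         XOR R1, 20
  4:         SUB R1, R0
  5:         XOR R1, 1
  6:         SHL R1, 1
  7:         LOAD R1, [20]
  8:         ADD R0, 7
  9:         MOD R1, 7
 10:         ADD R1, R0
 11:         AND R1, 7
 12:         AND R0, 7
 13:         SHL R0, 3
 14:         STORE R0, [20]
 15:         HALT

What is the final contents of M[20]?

0

MOV R1, 35 → R1=35
MOV R0, 17 → R0=17
XOR R1, 20 → R1=35^20=55
SUB R1, R0 → R1=55-17=38
XOR R1, 1 → R1=38^1=39
SHL R1, 1 → R1=39<<1=78
LOAD R1, [20] → R1=M[20]=50
ADD R0, 7 → R0=17+7=24
MOD R1, 7 → R1=50%7=1
ADD R1, R0 → R1=1+24=25
AND R1, 7 → R1=25&7=1
AND R0, 7 → R0=24&7=0
SHL R0, 3 → R0=0<<3=0
STORE R0, [20] → M[20]=0
halt.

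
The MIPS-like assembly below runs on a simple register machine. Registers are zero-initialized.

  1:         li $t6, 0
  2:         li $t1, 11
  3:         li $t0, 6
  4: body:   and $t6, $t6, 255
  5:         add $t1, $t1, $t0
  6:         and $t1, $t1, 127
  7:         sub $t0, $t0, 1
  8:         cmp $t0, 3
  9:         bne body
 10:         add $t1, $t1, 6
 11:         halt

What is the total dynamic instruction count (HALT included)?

23

after li $t6, 0: $t6=0
after li $t1, 11: $t1=11
after li $t0, 6: $t0=6
after and $t6, $t6, 255: $t6=0&255=0
after add $t1, $t1, $t0: $t1=11+6=17
after and $t1, $t1, 127: $t1=17&127=17
after sub $t0, $t0, 1: $t0=6-1=5
cmp $t0, 3  (cmp 5,3)
bne body: taken
after and $t6, $t6, 255: $t6=0&255=0
after add $t1, $t1, $t0: $t1=17+5=22
after and $t1, $t1, 127: $t1=22&127=22
after sub $t0, $t0, 1: $t0=5-1=4
cmp $t0, 3  (cmp 4,3)
bne body: taken
after and $t6, $t6, 255: $t6=0&255=0
after add $t1, $t1, $t0: $t1=22+4=26
after and $t1, $t1, 127: $t1=26&127=26
after sub $t0, $t0, 1: $t0=4-1=3
cmp $t0, 3  (cmp 3,3)
bne body: not taken
after add $t1, $t1, 6: $t1=26+6=32
halt.
Total executed instructions: 23.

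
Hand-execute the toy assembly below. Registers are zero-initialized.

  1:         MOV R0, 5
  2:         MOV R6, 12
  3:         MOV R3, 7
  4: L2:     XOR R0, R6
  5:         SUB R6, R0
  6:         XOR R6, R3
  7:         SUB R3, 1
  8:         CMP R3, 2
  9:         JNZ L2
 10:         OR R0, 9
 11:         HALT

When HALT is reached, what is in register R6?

after MOV R0, 5: R0=5
after MOV R6, 12: R6=12
after MOV R3, 7: R3=7
after XOR R0, R6: R0=5^12=9
after SUB R6, R0: R6=12-9=3
after XOR R6, R3: R6=3^7=4
after SUB R3, 1: R3=7-1=6
CMP R3, 2  (cmp 6,2)
JNZ L2: taken
after XOR R0, R6: R0=9^4=13
after SUB R6, R0: R6=4-13=-9
after XOR R6, R3: R6=(-9)^6=-15
after SUB R3, 1: R3=6-1=5
CMP R3, 2  (cmp 5,2)
JNZ L2: taken
after XOR R0, R6: R0=13^(-15)=-4
after SUB R6, R0: R6=(-15)-(-4)=-11
after XOR R6, R3: R6=(-11)^5=-16
after SUB R3, 1: R3=5-1=4
CMP R3, 2  (cmp 4,2)
JNZ L2: taken
after XOR R0, R6: R0=(-4)^(-16)=12
after SUB R6, R0: R6=(-16)-12=-28
after XOR R6, R3: R6=(-28)^4=-32
after SUB R3, 1: R3=4-1=3
CMP R3, 2  (cmp 3,2)
JNZ L2: taken
after XOR R0, R6: R0=12^(-32)=-20
after SUB R6, R0: R6=(-32)-(-20)=-12
after XOR R6, R3: R6=(-12)^3=-9
after SUB R3, 1: R3=3-1=2
CMP R3, 2  (cmp 2,2)
JNZ L2: not taken
after OR R0, 9: R0=(-20)|9=-19
halt.

-9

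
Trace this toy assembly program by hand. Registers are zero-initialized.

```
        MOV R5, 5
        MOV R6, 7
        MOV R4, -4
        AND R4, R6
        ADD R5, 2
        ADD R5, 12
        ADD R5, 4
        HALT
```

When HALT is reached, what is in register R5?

23

R5=5
R6=7
R4=-4
R4=(-4)&7=4
R5=5+2=7
R5=7+12=19
R5=19+4=23
halt.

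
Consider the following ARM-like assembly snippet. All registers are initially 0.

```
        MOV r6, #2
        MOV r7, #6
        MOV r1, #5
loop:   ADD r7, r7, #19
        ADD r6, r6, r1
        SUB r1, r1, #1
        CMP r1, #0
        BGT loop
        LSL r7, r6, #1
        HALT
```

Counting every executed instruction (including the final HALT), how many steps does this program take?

MOV r6, #2 → r6=2
MOV r7, #6 → r7=6
MOV r1, #5 → r1=5
ADD r7, r7, #19 → r7=6+19=25
ADD r6, r6, r1 → r6=2+5=7
SUB r1, r1, #1 → r1=5-1=4
CMP r1, #0  (cmp 4,0)
BGT loop: taken
ADD r7, r7, #19 → r7=25+19=44
ADD r6, r6, r1 → r6=7+4=11
SUB r1, r1, #1 → r1=4-1=3
CMP r1, #0  (cmp 3,0)
BGT loop: taken
ADD r7, r7, #19 → r7=44+19=63
ADD r6, r6, r1 → r6=11+3=14
SUB r1, r1, #1 → r1=3-1=2
CMP r1, #0  (cmp 2,0)
BGT loop: taken
ADD r7, r7, #19 → r7=63+19=82
ADD r6, r6, r1 → r6=14+2=16
SUB r1, r1, #1 → r1=2-1=1
CMP r1, #0  (cmp 1,0)
BGT loop: taken
ADD r7, r7, #19 → r7=82+19=101
ADD r6, r6, r1 → r6=16+1=17
SUB r1, r1, #1 → r1=1-1=0
CMP r1, #0  (cmp 0,0)
BGT loop: not taken
LSL r7, r6, #1 → r7=17<<1=34
halt.
Total executed instructions: 30.

30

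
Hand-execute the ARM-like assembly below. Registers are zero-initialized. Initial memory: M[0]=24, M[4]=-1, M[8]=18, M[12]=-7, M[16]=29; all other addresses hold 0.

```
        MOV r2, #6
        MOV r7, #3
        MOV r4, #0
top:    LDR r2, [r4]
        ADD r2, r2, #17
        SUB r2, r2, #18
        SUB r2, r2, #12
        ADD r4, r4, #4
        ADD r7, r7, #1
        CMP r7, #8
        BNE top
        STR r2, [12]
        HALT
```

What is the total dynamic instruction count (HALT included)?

45

after MOV r2, #6: r2=6
after MOV r7, #3: r7=3
after MOV r4, #0: r4=0
after LDR r2, [r4]: r2=M[0]=24
after ADD r2, r2, #17: r2=24+17=41
after SUB r2, r2, #18: r2=41-18=23
after SUB r2, r2, #12: r2=23-12=11
after ADD r4, r4, #4: r4=0+4=4
after ADD r7, r7, #1: r7=3+1=4
CMP r7, #8  (cmp 4,8)
BNE top: taken
after LDR r2, [r4]: r2=M[4]=-1
after ADD r2, r2, #17: r2=(-1)+17=16
after SUB r2, r2, #18: r2=16-18=-2
after SUB r2, r2, #12: r2=(-2)-12=-14
after ADD r4, r4, #4: r4=4+4=8
after ADD r7, r7, #1: r7=4+1=5
CMP r7, #8  (cmp 5,8)
BNE top: taken
after LDR r2, [r4]: r2=M[8]=18
after ADD r2, r2, #17: r2=18+17=35
after SUB r2, r2, #18: r2=35-18=17
after SUB r2, r2, #12: r2=17-12=5
after ADD r4, r4, #4: r4=8+4=12
after ADD r7, r7, #1: r7=5+1=6
CMP r7, #8  (cmp 6,8)
BNE top: taken
after LDR r2, [r4]: r2=M[12]=-7
after ADD r2, r2, #17: r2=(-7)+17=10
after SUB r2, r2, #18: r2=10-18=-8
after SUB r2, r2, #12: r2=(-8)-12=-20
after ADD r4, r4, #4: r4=12+4=16
after ADD r7, r7, #1: r7=6+1=7
CMP r7, #8  (cmp 7,8)
BNE top: taken
after LDR r2, [r4]: r2=M[16]=29
after ADD r2, r2, #17: r2=29+17=46
after SUB r2, r2, #18: r2=46-18=28
after SUB r2, r2, #12: r2=28-12=16
after ADD r4, r4, #4: r4=16+4=20
after ADD r7, r7, #1: r7=7+1=8
CMP r7, #8  (cmp 8,8)
BNE top: not taken
STR r2, [12] → M[12]=16
halt.
Total executed instructions: 45.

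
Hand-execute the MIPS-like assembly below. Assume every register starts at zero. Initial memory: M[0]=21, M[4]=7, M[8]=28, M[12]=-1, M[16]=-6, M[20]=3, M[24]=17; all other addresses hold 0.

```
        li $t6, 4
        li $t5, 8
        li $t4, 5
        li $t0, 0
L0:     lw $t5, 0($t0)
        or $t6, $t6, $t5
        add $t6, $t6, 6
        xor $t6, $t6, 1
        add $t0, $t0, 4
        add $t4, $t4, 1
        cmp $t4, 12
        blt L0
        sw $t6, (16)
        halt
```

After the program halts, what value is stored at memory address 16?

34

$t6=4
$t5=8
$t4=5
$t0=0
$t5=M[0]=21
$t6=4|21=21
$t6=21+6=27
$t6=27^1=26
$t0=0+4=4
$t4=5+1=6
cmp $t4, 12  (cmp 6,12)
blt L0: taken
$t5=M[4]=7
$t6=26|7=31
$t6=31+6=37
$t6=37^1=36
$t0=4+4=8
$t4=6+1=7
cmp $t4, 12  (cmp 7,12)
blt L0: taken
$t5=M[8]=28
$t6=36|28=60
$t6=60+6=66
$t6=66^1=67
$t0=8+4=12
$t4=7+1=8
cmp $t4, 12  (cmp 8,12)
blt L0: taken
$t5=M[12]=-1
$t6=67|(-1)=-1
$t6=(-1)+6=5
$t6=5^1=4
$t0=12+4=16
$t4=8+1=9
cmp $t4, 12  (cmp 9,12)
blt L0: taken
$t5=M[16]=-6
$t6=4|(-6)=-2
$t6=(-2)+6=4
$t6=4^1=5
$t0=16+4=20
$t4=9+1=10
cmp $t4, 12  (cmp 10,12)
blt L0: taken
$t5=M[20]=3
$t6=5|3=7
$t6=7+6=13
$t6=13^1=12
$t0=20+4=24
$t4=10+1=11
cmp $t4, 12  (cmp 11,12)
blt L0: taken
$t5=M[24]=17
$t6=12|17=29
$t6=29+6=35
$t6=35^1=34
$t0=24+4=28
$t4=11+1=12
cmp $t4, 12  (cmp 12,12)
blt L0: not taken
sw $t6, (16) → M[16]=34
halt.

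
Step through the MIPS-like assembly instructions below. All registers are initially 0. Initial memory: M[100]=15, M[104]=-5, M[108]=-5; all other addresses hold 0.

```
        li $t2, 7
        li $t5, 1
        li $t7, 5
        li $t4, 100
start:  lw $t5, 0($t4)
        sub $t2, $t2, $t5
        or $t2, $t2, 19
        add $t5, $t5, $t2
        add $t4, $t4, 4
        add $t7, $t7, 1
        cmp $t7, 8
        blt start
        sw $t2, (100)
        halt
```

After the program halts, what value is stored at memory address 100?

after li $t2, 7: $t2=7
after li $t5, 1: $t5=1
after li $t7, 5: $t7=5
after li $t4, 100: $t4=100
after lw $t5, 0($t4): $t5=M[100]=15
after sub $t2, $t2, $t5: $t2=7-15=-8
after or $t2, $t2, 19: $t2=(-8)|19=-5
after add $t5, $t5, $t2: $t5=15+(-5)=10
after add $t4, $t4, 4: $t4=100+4=104
after add $t7, $t7, 1: $t7=5+1=6
cmp $t7, 8  (cmp 6,8)
blt start: taken
after lw $t5, 0($t4): $t5=M[104]=-5
after sub $t2, $t2, $t5: $t2=(-5)-(-5)=0
after or $t2, $t2, 19: $t2=0|19=19
after add $t5, $t5, $t2: $t5=(-5)+19=14
after add $t4, $t4, 4: $t4=104+4=108
after add $t7, $t7, 1: $t7=6+1=7
cmp $t7, 8  (cmp 7,8)
blt start: taken
after lw $t5, 0($t4): $t5=M[108]=-5
after sub $t2, $t2, $t5: $t2=19-(-5)=24
after or $t2, $t2, 19: $t2=24|19=27
after add $t5, $t5, $t2: $t5=(-5)+27=22
after add $t4, $t4, 4: $t4=108+4=112
after add $t7, $t7, 1: $t7=7+1=8
cmp $t7, 8  (cmp 8,8)
blt start: not taken
sw $t2, (100) → M[100]=27
halt.

27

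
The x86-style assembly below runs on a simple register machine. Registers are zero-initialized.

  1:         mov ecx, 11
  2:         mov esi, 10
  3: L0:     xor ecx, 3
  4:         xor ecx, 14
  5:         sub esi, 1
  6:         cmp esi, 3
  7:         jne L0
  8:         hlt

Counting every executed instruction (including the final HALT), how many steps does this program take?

38

after mov ecx, 11: ecx=11
after mov esi, 10: esi=10
after xor ecx, 3: ecx=11^3=8
after xor ecx, 14: ecx=8^14=6
after sub esi, 1: esi=10-1=9
cmp esi, 3  (cmp 9,3)
jne L0: taken
after xor ecx, 3: ecx=6^3=5
after xor ecx, 14: ecx=5^14=11
after sub esi, 1: esi=9-1=8
cmp esi, 3  (cmp 8,3)
jne L0: taken
after xor ecx, 3: ecx=11^3=8
after xor ecx, 14: ecx=8^14=6
after sub esi, 1: esi=8-1=7
cmp esi, 3  (cmp 7,3)
jne L0: taken
after xor ecx, 3: ecx=6^3=5
after xor ecx, 14: ecx=5^14=11
after sub esi, 1: esi=7-1=6
cmp esi, 3  (cmp 6,3)
jne L0: taken
after xor ecx, 3: ecx=11^3=8
after xor ecx, 14: ecx=8^14=6
after sub esi, 1: esi=6-1=5
cmp esi, 3  (cmp 5,3)
jne L0: taken
after xor ecx, 3: ecx=6^3=5
after xor ecx, 14: ecx=5^14=11
after sub esi, 1: esi=5-1=4
cmp esi, 3  (cmp 4,3)
jne L0: taken
after xor ecx, 3: ecx=11^3=8
after xor ecx, 14: ecx=8^14=6
after sub esi, 1: esi=4-1=3
cmp esi, 3  (cmp 3,3)
jne L0: not taken
halt.
Total executed instructions: 38.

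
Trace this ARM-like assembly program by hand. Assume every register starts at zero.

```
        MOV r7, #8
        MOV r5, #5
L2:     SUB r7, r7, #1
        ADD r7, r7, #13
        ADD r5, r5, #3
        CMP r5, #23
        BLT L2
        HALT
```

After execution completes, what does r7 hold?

80

after MOV r7, #8: r7=8
after MOV r5, #5: r5=5
after SUB r7, r7, #1: r7=8-1=7
after ADD r7, r7, #13: r7=7+13=20
after ADD r5, r5, #3: r5=5+3=8
CMP r5, #23  (cmp 8,23)
BLT L2: taken
after SUB r7, r7, #1: r7=20-1=19
after ADD r7, r7, #13: r7=19+13=32
after ADD r5, r5, #3: r5=8+3=11
CMP r5, #23  (cmp 11,23)
BLT L2: taken
after SUB r7, r7, #1: r7=32-1=31
after ADD r7, r7, #13: r7=31+13=44
after ADD r5, r5, #3: r5=11+3=14
CMP r5, #23  (cmp 14,23)
BLT L2: taken
after SUB r7, r7, #1: r7=44-1=43
after ADD r7, r7, #13: r7=43+13=56
after ADD r5, r5, #3: r5=14+3=17
CMP r5, #23  (cmp 17,23)
BLT L2: taken
after SUB r7, r7, #1: r7=56-1=55
after ADD r7, r7, #13: r7=55+13=68
after ADD r5, r5, #3: r5=17+3=20
CMP r5, #23  (cmp 20,23)
BLT L2: taken
after SUB r7, r7, #1: r7=68-1=67
after ADD r7, r7, #13: r7=67+13=80
after ADD r5, r5, #3: r5=20+3=23
CMP r5, #23  (cmp 23,23)
BLT L2: not taken
halt.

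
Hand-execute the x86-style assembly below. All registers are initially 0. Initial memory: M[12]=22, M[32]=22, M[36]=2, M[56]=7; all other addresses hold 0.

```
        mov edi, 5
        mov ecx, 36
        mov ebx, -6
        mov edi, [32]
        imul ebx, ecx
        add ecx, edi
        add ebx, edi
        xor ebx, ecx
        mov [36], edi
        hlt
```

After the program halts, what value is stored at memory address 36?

mov edi, 5 → edi=5
mov ecx, 36 → ecx=36
mov ebx, -6 → ebx=-6
mov edi, [32] → edi=M[32]=22
imul ebx, ecx → ebx=(-6)*36=-216
add ecx, edi → ecx=36+22=58
add ebx, edi → ebx=(-216)+22=-194
xor ebx, ecx → ebx=(-194)^58=-252
mov [36], edi → M[36]=22
halt.

22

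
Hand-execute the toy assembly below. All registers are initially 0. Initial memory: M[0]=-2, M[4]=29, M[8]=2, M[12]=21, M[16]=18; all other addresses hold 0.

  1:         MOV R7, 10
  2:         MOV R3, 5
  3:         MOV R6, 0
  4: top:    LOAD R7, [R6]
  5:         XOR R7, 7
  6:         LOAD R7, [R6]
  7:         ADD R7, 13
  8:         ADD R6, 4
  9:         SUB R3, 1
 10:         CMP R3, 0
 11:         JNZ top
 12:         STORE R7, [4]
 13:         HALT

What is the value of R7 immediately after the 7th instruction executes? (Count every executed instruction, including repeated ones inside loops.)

MOV R7, 10 → R7=10
MOV R3, 5 → R3=5
MOV R6, 0 → R6=0
LOAD R7, [R6] → R7=M[0]=-2
XOR R7, 7 → R7=(-2)^7=-7
LOAD R7, [R6] → R7=M[0]=-2
ADD R7, 13 → R7=(-2)+13=11
After step 7: R7 = 11.

11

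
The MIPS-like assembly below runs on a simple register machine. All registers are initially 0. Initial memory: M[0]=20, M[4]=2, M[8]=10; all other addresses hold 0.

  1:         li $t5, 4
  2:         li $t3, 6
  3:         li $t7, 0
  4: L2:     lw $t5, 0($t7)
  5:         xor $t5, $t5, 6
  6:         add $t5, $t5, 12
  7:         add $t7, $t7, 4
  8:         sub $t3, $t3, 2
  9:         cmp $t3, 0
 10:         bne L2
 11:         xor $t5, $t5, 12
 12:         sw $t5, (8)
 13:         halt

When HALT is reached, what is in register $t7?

12

after li $t5, 4: $t5=4
after li $t3, 6: $t3=6
after li $t7, 0: $t7=0
after lw $t5, 0($t7): $t5=M[0]=20
after xor $t5, $t5, 6: $t5=20^6=18
after add $t5, $t5, 12: $t5=18+12=30
after add $t7, $t7, 4: $t7=0+4=4
after sub $t3, $t3, 2: $t3=6-2=4
cmp $t3, 0  (cmp 4,0)
bne L2: taken
after lw $t5, 0($t7): $t5=M[4]=2
after xor $t5, $t5, 6: $t5=2^6=4
after add $t5, $t5, 12: $t5=4+12=16
after add $t7, $t7, 4: $t7=4+4=8
after sub $t3, $t3, 2: $t3=4-2=2
cmp $t3, 0  (cmp 2,0)
bne L2: taken
after lw $t5, 0($t7): $t5=M[8]=10
after xor $t5, $t5, 6: $t5=10^6=12
after add $t5, $t5, 12: $t5=12+12=24
after add $t7, $t7, 4: $t7=8+4=12
after sub $t3, $t3, 2: $t3=2-2=0
cmp $t3, 0  (cmp 0,0)
bne L2: not taken
after xor $t5, $t5, 12: $t5=24^12=20
sw $t5, (8) → M[8]=20
halt.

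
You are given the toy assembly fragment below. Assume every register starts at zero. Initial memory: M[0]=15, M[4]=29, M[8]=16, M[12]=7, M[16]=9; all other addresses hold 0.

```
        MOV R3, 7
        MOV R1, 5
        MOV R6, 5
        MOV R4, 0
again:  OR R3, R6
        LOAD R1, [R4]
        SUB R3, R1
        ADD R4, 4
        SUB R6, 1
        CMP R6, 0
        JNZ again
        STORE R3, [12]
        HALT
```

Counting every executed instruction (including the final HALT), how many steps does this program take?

after MOV R3, 7: R3=7
after MOV R1, 5: R1=5
after MOV R6, 5: R6=5
after MOV R4, 0: R4=0
after OR R3, R6: R3=7|5=7
after LOAD R1, [R4]: R1=M[0]=15
after SUB R3, R1: R3=7-15=-8
after ADD R4, 4: R4=0+4=4
after SUB R6, 1: R6=5-1=4
CMP R6, 0  (cmp 4,0)
JNZ again: taken
after OR R3, R6: R3=(-8)|4=-4
after LOAD R1, [R4]: R1=M[4]=29
after SUB R3, R1: R3=(-4)-29=-33
after ADD R4, 4: R4=4+4=8
after SUB R6, 1: R6=4-1=3
CMP R6, 0  (cmp 3,0)
JNZ again: taken
after OR R3, R6: R3=(-33)|3=-33
after LOAD R1, [R4]: R1=M[8]=16
after SUB R3, R1: R3=(-33)-16=-49
after ADD R4, 4: R4=8+4=12
after SUB R6, 1: R6=3-1=2
CMP R6, 0  (cmp 2,0)
JNZ again: taken
after OR R3, R6: R3=(-49)|2=-49
after LOAD R1, [R4]: R1=M[12]=7
after SUB R3, R1: R3=(-49)-7=-56
after ADD R4, 4: R4=12+4=16
after SUB R6, 1: R6=2-1=1
CMP R6, 0  (cmp 1,0)
JNZ again: taken
after OR R3, R6: R3=(-56)|1=-55
after LOAD R1, [R4]: R1=M[16]=9
after SUB R3, R1: R3=(-55)-9=-64
after ADD R4, 4: R4=16+4=20
after SUB R6, 1: R6=1-1=0
CMP R6, 0  (cmp 0,0)
JNZ again: not taken
STORE R3, [12] → M[12]=-64
halt.
Total executed instructions: 41.

41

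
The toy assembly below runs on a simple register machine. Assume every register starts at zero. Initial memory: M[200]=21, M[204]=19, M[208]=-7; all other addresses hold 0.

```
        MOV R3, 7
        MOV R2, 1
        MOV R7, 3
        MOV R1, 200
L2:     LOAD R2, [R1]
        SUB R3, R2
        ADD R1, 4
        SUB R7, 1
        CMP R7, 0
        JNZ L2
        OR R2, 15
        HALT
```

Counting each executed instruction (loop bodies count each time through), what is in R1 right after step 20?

R3=7
R2=1
R7=3
R1=200
R2=M[200]=21
R3=7-21=-14
R1=200+4=204
R7=3-1=2
CMP R7, 0  (cmp 2,0)
JNZ L2: taken
R2=M[204]=19
R3=(-14)-19=-33
R1=204+4=208
R7=2-1=1
CMP R7, 0  (cmp 1,0)
JNZ L2: taken
R2=M[208]=-7
R3=(-33)-(-7)=-26
R1=208+4=212
R7=1-1=0
After step 20: R1 = 212.

212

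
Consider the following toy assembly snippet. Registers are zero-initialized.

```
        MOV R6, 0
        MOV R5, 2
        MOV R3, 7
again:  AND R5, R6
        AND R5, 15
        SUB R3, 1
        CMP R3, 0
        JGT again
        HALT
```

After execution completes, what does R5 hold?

0

MOV R6, 0 → R6=0
MOV R5, 2 → R5=2
MOV R3, 7 → R3=7
AND R5, R6 → R5=2&0=0
AND R5, 15 → R5=0&15=0
SUB R3, 1 → R3=7-1=6
CMP R3, 0  (cmp 6,0)
JGT again: taken
AND R5, R6 → R5=0&0=0
AND R5, 15 → R5=0&15=0
SUB R3, 1 → R3=6-1=5
CMP R3, 0  (cmp 5,0)
JGT again: taken
AND R5, R6 → R5=0&0=0
AND R5, 15 → R5=0&15=0
SUB R3, 1 → R3=5-1=4
CMP R3, 0  (cmp 4,0)
JGT again: taken
AND R5, R6 → R5=0&0=0
AND R5, 15 → R5=0&15=0
SUB R3, 1 → R3=4-1=3
CMP R3, 0  (cmp 3,0)
JGT again: taken
AND R5, R6 → R5=0&0=0
AND R5, 15 → R5=0&15=0
SUB R3, 1 → R3=3-1=2
CMP R3, 0  (cmp 2,0)
JGT again: taken
AND R5, R6 → R5=0&0=0
AND R5, 15 → R5=0&15=0
SUB R3, 1 → R3=2-1=1
CMP R3, 0  (cmp 1,0)
JGT again: taken
AND R5, R6 → R5=0&0=0
AND R5, 15 → R5=0&15=0
SUB R3, 1 → R3=1-1=0
CMP R3, 0  (cmp 0,0)
JGT again: not taken
halt.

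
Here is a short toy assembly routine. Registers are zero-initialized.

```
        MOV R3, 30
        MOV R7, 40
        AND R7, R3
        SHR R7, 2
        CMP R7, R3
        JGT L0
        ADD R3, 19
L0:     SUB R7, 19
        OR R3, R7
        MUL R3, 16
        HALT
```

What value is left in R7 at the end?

after MOV R3, 30: R3=30
after MOV R7, 40: R7=40
after AND R7, R3: R7=40&30=8
after SHR R7, 2: R7=8>>2=2
CMP R7, R3  (cmp 2,30)
JGT L0: not taken
after ADD R3, 19: R3=30+19=49
after SUB R7, 19: R7=2-19=-17
after OR R3, R7: R3=49|(-17)=-1
after MUL R3, 16: R3=(-1)*16=-16
halt.

-17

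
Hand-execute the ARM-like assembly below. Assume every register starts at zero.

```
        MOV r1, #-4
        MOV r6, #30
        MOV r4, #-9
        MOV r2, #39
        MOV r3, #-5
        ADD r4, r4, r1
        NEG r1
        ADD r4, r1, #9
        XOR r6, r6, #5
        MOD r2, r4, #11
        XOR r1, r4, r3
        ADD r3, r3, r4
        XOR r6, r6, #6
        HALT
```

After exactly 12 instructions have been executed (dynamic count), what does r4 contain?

r1=-4
r6=30
r4=-9
r2=39
r3=-5
r4=(-9)+(-4)=-13
r1=-(-4)=4
r4=4+9=13
r6=30^5=27
r2=13%11=2
r1=13^(-5)=-10
r3=(-5)+13=8
After step 12: r4 = 13.

13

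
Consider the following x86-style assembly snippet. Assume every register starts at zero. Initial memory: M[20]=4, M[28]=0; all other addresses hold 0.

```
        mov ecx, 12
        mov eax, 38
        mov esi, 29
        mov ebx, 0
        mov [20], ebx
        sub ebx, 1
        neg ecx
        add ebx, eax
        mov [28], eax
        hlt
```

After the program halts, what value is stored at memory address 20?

0

after mov ecx, 12: ecx=12
after mov eax, 38: eax=38
after mov esi, 29: esi=29
after mov ebx, 0: ebx=0
mov [20], ebx → M[20]=0
after sub ebx, 1: ebx=0-1=-1
after neg ecx: ecx=-(12)=-12
after add ebx, eax: ebx=(-1)+38=37
mov [28], eax → M[28]=38
halt.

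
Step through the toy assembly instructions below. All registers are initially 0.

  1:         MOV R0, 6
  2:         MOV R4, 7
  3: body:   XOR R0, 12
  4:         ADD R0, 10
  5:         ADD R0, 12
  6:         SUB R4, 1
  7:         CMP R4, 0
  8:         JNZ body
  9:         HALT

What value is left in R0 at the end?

MOV R0, 6 → R0=6
MOV R4, 7 → R4=7
XOR R0, 12 → R0=6^12=10
ADD R0, 10 → R0=10+10=20
ADD R0, 12 → R0=20+12=32
SUB R4, 1 → R4=7-1=6
CMP R4, 0  (cmp 6,0)
JNZ body: taken
XOR R0, 12 → R0=32^12=44
ADD R0, 10 → R0=44+10=54
ADD R0, 12 → R0=54+12=66
SUB R4, 1 → R4=6-1=5
CMP R4, 0  (cmp 5,0)
JNZ body: taken
XOR R0, 12 → R0=66^12=78
ADD R0, 10 → R0=78+10=88
ADD R0, 12 → R0=88+12=100
SUB R4, 1 → R4=5-1=4
CMP R4, 0  (cmp 4,0)
JNZ body: taken
XOR R0, 12 → R0=100^12=104
ADD R0, 10 → R0=104+10=114
ADD R0, 12 → R0=114+12=126
SUB R4, 1 → R4=4-1=3
CMP R4, 0  (cmp 3,0)
JNZ body: taken
XOR R0, 12 → R0=126^12=114
ADD R0, 10 → R0=114+10=124
ADD R0, 12 → R0=124+12=136
SUB R4, 1 → R4=3-1=2
CMP R4, 0  (cmp 2,0)
JNZ body: taken
XOR R0, 12 → R0=136^12=132
ADD R0, 10 → R0=132+10=142
ADD R0, 12 → R0=142+12=154
SUB R4, 1 → R4=2-1=1
CMP R4, 0  (cmp 1,0)
JNZ body: taken
XOR R0, 12 → R0=154^12=150
ADD R0, 10 → R0=150+10=160
ADD R0, 12 → R0=160+12=172
SUB R4, 1 → R4=1-1=0
CMP R4, 0  (cmp 0,0)
JNZ body: not taken
halt.

172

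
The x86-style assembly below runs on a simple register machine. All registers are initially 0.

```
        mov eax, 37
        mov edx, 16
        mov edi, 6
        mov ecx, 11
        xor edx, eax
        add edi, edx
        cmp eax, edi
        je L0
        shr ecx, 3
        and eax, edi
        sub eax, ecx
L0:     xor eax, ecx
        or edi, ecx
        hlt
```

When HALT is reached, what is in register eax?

33

eax=37
edx=16
edi=6
ecx=11
edx=16^37=53
edi=6+53=59
cmp eax, edi  (cmp 37,59)
je L0: not taken
ecx=11>>3=1
eax=37&59=33
eax=33-1=32
eax=32^1=33
edi=59|1=59
halt.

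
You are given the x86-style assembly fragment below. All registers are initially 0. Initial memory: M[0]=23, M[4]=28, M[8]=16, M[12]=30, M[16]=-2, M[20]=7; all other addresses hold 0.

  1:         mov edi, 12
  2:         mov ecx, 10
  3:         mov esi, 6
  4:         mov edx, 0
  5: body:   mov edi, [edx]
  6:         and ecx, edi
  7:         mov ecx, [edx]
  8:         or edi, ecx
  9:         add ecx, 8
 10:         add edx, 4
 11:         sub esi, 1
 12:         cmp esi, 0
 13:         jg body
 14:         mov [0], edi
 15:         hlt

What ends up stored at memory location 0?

7

edi=12
ecx=10
esi=6
edx=0
edi=M[0]=23
ecx=10&23=2
ecx=M[0]=23
edi=23|23=23
ecx=23+8=31
edx=0+4=4
esi=6-1=5
cmp esi, 0  (cmp 5,0)
jg body: taken
edi=M[4]=28
ecx=31&28=28
ecx=M[4]=28
edi=28|28=28
ecx=28+8=36
edx=4+4=8
esi=5-1=4
cmp esi, 0  (cmp 4,0)
jg body: taken
edi=M[8]=16
ecx=36&16=0
ecx=M[8]=16
edi=16|16=16
ecx=16+8=24
edx=8+4=12
esi=4-1=3
cmp esi, 0  (cmp 3,0)
jg body: taken
edi=M[12]=30
ecx=24&30=24
ecx=M[12]=30
edi=30|30=30
ecx=30+8=38
edx=12+4=16
esi=3-1=2
cmp esi, 0  (cmp 2,0)
jg body: taken
edi=M[16]=-2
ecx=38&(-2)=38
ecx=M[16]=-2
edi=(-2)|(-2)=-2
ecx=(-2)+8=6
edx=16+4=20
esi=2-1=1
cmp esi, 0  (cmp 1,0)
jg body: taken
edi=M[20]=7
ecx=6&7=6
ecx=M[20]=7
edi=7|7=7
ecx=7+8=15
edx=20+4=24
esi=1-1=0
cmp esi, 0  (cmp 0,0)
jg body: not taken
mov [0], edi → M[0]=7
halt.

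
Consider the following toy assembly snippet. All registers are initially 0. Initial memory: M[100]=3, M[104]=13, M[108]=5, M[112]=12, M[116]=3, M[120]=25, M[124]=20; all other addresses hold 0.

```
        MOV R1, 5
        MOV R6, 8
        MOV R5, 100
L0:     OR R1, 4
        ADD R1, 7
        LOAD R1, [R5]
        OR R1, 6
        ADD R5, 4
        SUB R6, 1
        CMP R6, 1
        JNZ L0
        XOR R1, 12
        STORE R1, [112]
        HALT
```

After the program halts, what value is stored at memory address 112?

26

MOV R1, 5 → R1=5
MOV R6, 8 → R6=8
MOV R5, 100 → R5=100
OR R1, 4 → R1=5|4=5
ADD R1, 7 → R1=5+7=12
LOAD R1, [R5] → R1=M[100]=3
OR R1, 6 → R1=3|6=7
ADD R5, 4 → R5=100+4=104
SUB R6, 1 → R6=8-1=7
CMP R6, 1  (cmp 7,1)
JNZ L0: taken
OR R1, 4 → R1=7|4=7
ADD R1, 7 → R1=7+7=14
LOAD R1, [R5] → R1=M[104]=13
OR R1, 6 → R1=13|6=15
ADD R5, 4 → R5=104+4=108
SUB R6, 1 → R6=7-1=6
CMP R6, 1  (cmp 6,1)
JNZ L0: taken
OR R1, 4 → R1=15|4=15
ADD R1, 7 → R1=15+7=22
LOAD R1, [R5] → R1=M[108]=5
OR R1, 6 → R1=5|6=7
ADD R5, 4 → R5=108+4=112
SUB R6, 1 → R6=6-1=5
CMP R6, 1  (cmp 5,1)
JNZ L0: taken
OR R1, 4 → R1=7|4=7
ADD R1, 7 → R1=7+7=14
LOAD R1, [R5] → R1=M[112]=12
OR R1, 6 → R1=12|6=14
ADD R5, 4 → R5=112+4=116
SUB R6, 1 → R6=5-1=4
CMP R6, 1  (cmp 4,1)
JNZ L0: taken
OR R1, 4 → R1=14|4=14
ADD R1, 7 → R1=14+7=21
LOAD R1, [R5] → R1=M[116]=3
OR R1, 6 → R1=3|6=7
ADD R5, 4 → R5=116+4=120
SUB R6, 1 → R6=4-1=3
CMP R6, 1  (cmp 3,1)
JNZ L0: taken
OR R1, 4 → R1=7|4=7
ADD R1, 7 → R1=7+7=14
LOAD R1, [R5] → R1=M[120]=25
OR R1, 6 → R1=25|6=31
ADD R5, 4 → R5=120+4=124
SUB R6, 1 → R6=3-1=2
CMP R6, 1  (cmp 2,1)
JNZ L0: taken
OR R1, 4 → R1=31|4=31
ADD R1, 7 → R1=31+7=38
LOAD R1, [R5] → R1=M[124]=20
OR R1, 6 → R1=20|6=22
ADD R5, 4 → R5=124+4=128
SUB R6, 1 → R6=2-1=1
CMP R6, 1  (cmp 1,1)
JNZ L0: not taken
XOR R1, 12 → R1=22^12=26
STORE R1, [112] → M[112]=26
halt.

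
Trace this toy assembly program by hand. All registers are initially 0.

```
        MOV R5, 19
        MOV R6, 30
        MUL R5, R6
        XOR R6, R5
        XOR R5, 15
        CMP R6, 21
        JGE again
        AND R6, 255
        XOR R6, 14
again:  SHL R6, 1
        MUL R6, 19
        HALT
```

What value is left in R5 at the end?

565

after MOV R5, 19: R5=19
after MOV R6, 30: R6=30
after MUL R5, R6: R5=19*30=570
after XOR R6, R5: R6=30^570=548
after XOR R5, 15: R5=570^15=565
CMP R6, 21  (cmp 548,21)
JGE again: taken
after SHL R6, 1: R6=548<<1=1096
after MUL R6, 19: R6=1096*19=20824
halt.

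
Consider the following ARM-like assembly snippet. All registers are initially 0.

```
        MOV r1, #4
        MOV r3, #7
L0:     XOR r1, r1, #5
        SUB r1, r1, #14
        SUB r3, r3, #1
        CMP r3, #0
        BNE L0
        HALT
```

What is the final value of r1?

-89

r1=4
r3=7
r1=4^5=1
r1=1-14=-13
r3=7-1=6
CMP r3, #0  (cmp 6,0)
BNE L0: taken
r1=(-13)^5=-10
r1=(-10)-14=-24
r3=6-1=5
CMP r3, #0  (cmp 5,0)
BNE L0: taken
r1=(-24)^5=-19
r1=(-19)-14=-33
r3=5-1=4
CMP r3, #0  (cmp 4,0)
BNE L0: taken
r1=(-33)^5=-38
r1=(-38)-14=-52
r3=4-1=3
CMP r3, #0  (cmp 3,0)
BNE L0: taken
r1=(-52)^5=-55
r1=(-55)-14=-69
r3=3-1=2
CMP r3, #0  (cmp 2,0)
BNE L0: taken
r1=(-69)^5=-66
r1=(-66)-14=-80
r3=2-1=1
CMP r3, #0  (cmp 1,0)
BNE L0: taken
r1=(-80)^5=-75
r1=(-75)-14=-89
r3=1-1=0
CMP r3, #0  (cmp 0,0)
BNE L0: not taken
halt.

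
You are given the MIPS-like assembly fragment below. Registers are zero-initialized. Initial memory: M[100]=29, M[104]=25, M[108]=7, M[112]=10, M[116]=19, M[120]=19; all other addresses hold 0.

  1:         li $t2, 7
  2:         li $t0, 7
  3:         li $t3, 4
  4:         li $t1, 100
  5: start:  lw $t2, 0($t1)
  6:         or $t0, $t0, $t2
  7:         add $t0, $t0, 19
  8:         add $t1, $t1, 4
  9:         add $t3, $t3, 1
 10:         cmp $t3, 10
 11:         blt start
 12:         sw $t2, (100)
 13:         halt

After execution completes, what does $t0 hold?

166

after li $t2, 7: $t2=7
after li $t0, 7: $t0=7
after li $t3, 4: $t3=4
after li $t1, 100: $t1=100
after lw $t2, 0($t1): $t2=M[100]=29
after or $t0, $t0, $t2: $t0=7|29=31
after add $t0, $t0, 19: $t0=31+19=50
after add $t1, $t1, 4: $t1=100+4=104
after add $t3, $t3, 1: $t3=4+1=5
cmp $t3, 10  (cmp 5,10)
blt start: taken
after lw $t2, 0($t1): $t2=M[104]=25
after or $t0, $t0, $t2: $t0=50|25=59
after add $t0, $t0, 19: $t0=59+19=78
after add $t1, $t1, 4: $t1=104+4=108
after add $t3, $t3, 1: $t3=5+1=6
cmp $t3, 10  (cmp 6,10)
blt start: taken
after lw $t2, 0($t1): $t2=M[108]=7
after or $t0, $t0, $t2: $t0=78|7=79
after add $t0, $t0, 19: $t0=79+19=98
after add $t1, $t1, 4: $t1=108+4=112
after add $t3, $t3, 1: $t3=6+1=7
cmp $t3, 10  (cmp 7,10)
blt start: taken
after lw $t2, 0($t1): $t2=M[112]=10
after or $t0, $t0, $t2: $t0=98|10=106
after add $t0, $t0, 19: $t0=106+19=125
after add $t1, $t1, 4: $t1=112+4=116
after add $t3, $t3, 1: $t3=7+1=8
cmp $t3, 10  (cmp 8,10)
blt start: taken
after lw $t2, 0($t1): $t2=M[116]=19
after or $t0, $t0, $t2: $t0=125|19=127
after add $t0, $t0, 19: $t0=127+19=146
after add $t1, $t1, 4: $t1=116+4=120
after add $t3, $t3, 1: $t3=8+1=9
cmp $t3, 10  (cmp 9,10)
blt start: taken
after lw $t2, 0($t1): $t2=M[120]=19
after or $t0, $t0, $t2: $t0=146|19=147
after add $t0, $t0, 19: $t0=147+19=166
after add $t1, $t1, 4: $t1=120+4=124
after add $t3, $t3, 1: $t3=9+1=10
cmp $t3, 10  (cmp 10,10)
blt start: not taken
sw $t2, (100) → M[100]=19
halt.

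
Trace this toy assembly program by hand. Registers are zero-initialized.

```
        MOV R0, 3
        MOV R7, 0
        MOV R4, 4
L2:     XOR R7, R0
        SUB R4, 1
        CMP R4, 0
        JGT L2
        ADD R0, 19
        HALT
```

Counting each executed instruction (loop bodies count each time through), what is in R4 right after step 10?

2

R0=3
R7=0
R4=4
R7=0^3=3
R4=4-1=3
CMP R4, 0  (cmp 3,0)
JGT L2: taken
R7=3^3=0
R4=3-1=2
CMP R4, 0  (cmp 2,0)
After step 10: R4 = 2.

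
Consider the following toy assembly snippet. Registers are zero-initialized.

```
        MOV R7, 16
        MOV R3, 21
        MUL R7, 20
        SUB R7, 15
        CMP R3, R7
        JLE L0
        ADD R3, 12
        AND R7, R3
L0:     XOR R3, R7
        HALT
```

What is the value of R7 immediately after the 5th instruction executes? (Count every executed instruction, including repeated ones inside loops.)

305

MOV R7, 16 → R7=16
MOV R3, 21 → R3=21
MUL R7, 20 → R7=16*20=320
SUB R7, 15 → R7=320-15=305
CMP R3, R7  (cmp 21,305)
After step 5: R7 = 305.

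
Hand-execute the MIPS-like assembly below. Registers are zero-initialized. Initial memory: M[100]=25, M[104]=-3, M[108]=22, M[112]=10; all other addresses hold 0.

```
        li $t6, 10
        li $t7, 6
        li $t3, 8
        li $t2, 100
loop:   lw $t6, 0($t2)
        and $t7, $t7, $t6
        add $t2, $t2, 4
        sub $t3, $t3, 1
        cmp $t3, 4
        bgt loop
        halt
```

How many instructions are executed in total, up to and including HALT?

29

li $t6, 10 → $t6=10
li $t7, 6 → $t7=6
li $t3, 8 → $t3=8
li $t2, 100 → $t2=100
lw $t6, 0($t2) → $t6=M[100]=25
and $t7, $t7, $t6 → $t7=6&25=0
add $t2, $t2, 4 → $t2=100+4=104
sub $t3, $t3, 1 → $t3=8-1=7
cmp $t3, 4  (cmp 7,4)
bgt loop: taken
lw $t6, 0($t2) → $t6=M[104]=-3
and $t7, $t7, $t6 → $t7=0&(-3)=0
add $t2, $t2, 4 → $t2=104+4=108
sub $t3, $t3, 1 → $t3=7-1=6
cmp $t3, 4  (cmp 6,4)
bgt loop: taken
lw $t6, 0($t2) → $t6=M[108]=22
and $t7, $t7, $t6 → $t7=0&22=0
add $t2, $t2, 4 → $t2=108+4=112
sub $t3, $t3, 1 → $t3=6-1=5
cmp $t3, 4  (cmp 5,4)
bgt loop: taken
lw $t6, 0($t2) → $t6=M[112]=10
and $t7, $t7, $t6 → $t7=0&10=0
add $t2, $t2, 4 → $t2=112+4=116
sub $t3, $t3, 1 → $t3=5-1=4
cmp $t3, 4  (cmp 4,4)
bgt loop: not taken
halt.
Total executed instructions: 29.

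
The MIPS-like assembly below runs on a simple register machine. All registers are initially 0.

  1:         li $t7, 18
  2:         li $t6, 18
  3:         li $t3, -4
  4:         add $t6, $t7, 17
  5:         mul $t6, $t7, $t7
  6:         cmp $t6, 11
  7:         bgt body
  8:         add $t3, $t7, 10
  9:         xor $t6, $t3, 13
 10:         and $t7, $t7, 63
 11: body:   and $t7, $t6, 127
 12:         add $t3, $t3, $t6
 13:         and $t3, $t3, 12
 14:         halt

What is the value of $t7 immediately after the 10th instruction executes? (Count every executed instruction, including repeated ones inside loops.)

68

$t7=18
$t6=18
$t3=-4
$t6=18+17=35
$t6=18*18=324
cmp $t6, 11  (cmp 324,11)
bgt body: taken
$t7=324&127=68
$t3=(-4)+324=320
$t3=320&12=0
After step 10: $t7 = 68.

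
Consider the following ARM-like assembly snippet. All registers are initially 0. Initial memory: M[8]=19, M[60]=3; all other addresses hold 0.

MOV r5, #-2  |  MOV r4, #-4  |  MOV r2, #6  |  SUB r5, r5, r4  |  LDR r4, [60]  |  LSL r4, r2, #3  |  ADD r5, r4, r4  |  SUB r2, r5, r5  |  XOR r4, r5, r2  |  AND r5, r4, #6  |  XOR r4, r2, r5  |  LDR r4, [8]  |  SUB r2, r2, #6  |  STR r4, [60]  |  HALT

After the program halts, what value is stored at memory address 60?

19

after MOV r5, #-2: r5=-2
after MOV r4, #-4: r4=-4
after MOV r2, #6: r2=6
after SUB r5, r5, r4: r5=(-2)-(-4)=2
after LDR r4, [60]: r4=M[60]=3
after LSL r4, r2, #3: r4=6<<3=48
after ADD r5, r4, r4: r5=48+48=96
after SUB r2, r5, r5: r2=96-96=0
after XOR r4, r5, r2: r4=96^0=96
after AND r5, r4, #6: r5=96&6=0
after XOR r4, r2, r5: r4=0^0=0
after LDR r4, [8]: r4=M[8]=19
after SUB r2, r2, #6: r2=0-6=-6
STR r4, [60] → M[60]=19
halt.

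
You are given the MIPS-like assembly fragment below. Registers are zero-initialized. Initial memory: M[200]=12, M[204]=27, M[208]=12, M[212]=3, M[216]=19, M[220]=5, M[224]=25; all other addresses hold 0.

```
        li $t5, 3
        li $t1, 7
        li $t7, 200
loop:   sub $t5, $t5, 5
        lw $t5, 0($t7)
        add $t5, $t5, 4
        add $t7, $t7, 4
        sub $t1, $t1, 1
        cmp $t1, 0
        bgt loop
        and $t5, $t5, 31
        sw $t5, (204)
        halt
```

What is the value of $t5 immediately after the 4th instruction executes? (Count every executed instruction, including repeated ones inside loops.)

-2

after li $t5, 3: $t5=3
after li $t1, 7: $t1=7
after li $t7, 200: $t7=200
after sub $t5, $t5, 5: $t5=3-5=-2
After step 4: $t5 = -2.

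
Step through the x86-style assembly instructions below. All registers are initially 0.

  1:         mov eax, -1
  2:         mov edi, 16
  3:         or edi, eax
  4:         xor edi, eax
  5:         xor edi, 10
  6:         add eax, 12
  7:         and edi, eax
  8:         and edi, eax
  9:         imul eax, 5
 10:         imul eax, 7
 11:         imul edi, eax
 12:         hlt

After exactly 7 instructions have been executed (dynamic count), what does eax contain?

after mov eax, -1: eax=-1
after mov edi, 16: edi=16
after or edi, eax: edi=16|(-1)=-1
after xor edi, eax: edi=(-1)^(-1)=0
after xor edi, 10: edi=0^10=10
after add eax, 12: eax=(-1)+12=11
after and edi, eax: edi=10&11=10
After step 7: eax = 11.

11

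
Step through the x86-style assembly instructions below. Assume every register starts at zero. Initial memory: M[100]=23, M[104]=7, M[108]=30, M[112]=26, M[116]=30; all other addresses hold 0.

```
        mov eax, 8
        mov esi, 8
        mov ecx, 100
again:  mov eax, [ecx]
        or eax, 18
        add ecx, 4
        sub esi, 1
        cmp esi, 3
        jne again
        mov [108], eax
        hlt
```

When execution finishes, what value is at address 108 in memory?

mov eax, 8 → eax=8
mov esi, 8 → esi=8
mov ecx, 100 → ecx=100
mov eax, [ecx] → eax=M[100]=23
or eax, 18 → eax=23|18=23
add ecx, 4 → ecx=100+4=104
sub esi, 1 → esi=8-1=7
cmp esi, 3  (cmp 7,3)
jne again: taken
mov eax, [ecx] → eax=M[104]=7
or eax, 18 → eax=7|18=23
add ecx, 4 → ecx=104+4=108
sub esi, 1 → esi=7-1=6
cmp esi, 3  (cmp 6,3)
jne again: taken
mov eax, [ecx] → eax=M[108]=30
or eax, 18 → eax=30|18=30
add ecx, 4 → ecx=108+4=112
sub esi, 1 → esi=6-1=5
cmp esi, 3  (cmp 5,3)
jne again: taken
mov eax, [ecx] → eax=M[112]=26
or eax, 18 → eax=26|18=26
add ecx, 4 → ecx=112+4=116
sub esi, 1 → esi=5-1=4
cmp esi, 3  (cmp 4,3)
jne again: taken
mov eax, [ecx] → eax=M[116]=30
or eax, 18 → eax=30|18=30
add ecx, 4 → ecx=116+4=120
sub esi, 1 → esi=4-1=3
cmp esi, 3  (cmp 3,3)
jne again: not taken
mov [108], eax → M[108]=30
halt.

30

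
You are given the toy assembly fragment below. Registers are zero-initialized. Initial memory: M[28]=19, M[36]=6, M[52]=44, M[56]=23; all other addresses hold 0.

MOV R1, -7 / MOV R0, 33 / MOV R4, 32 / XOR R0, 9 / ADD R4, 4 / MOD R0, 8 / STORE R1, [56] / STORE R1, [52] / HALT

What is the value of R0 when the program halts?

0

MOV R1, -7 → R1=-7
MOV R0, 33 → R0=33
MOV R4, 32 → R4=32
XOR R0, 9 → R0=33^9=40
ADD R4, 4 → R4=32+4=36
MOD R0, 8 → R0=40%8=0
STORE R1, [56] → M[56]=-7
STORE R1, [52] → M[52]=-7
halt.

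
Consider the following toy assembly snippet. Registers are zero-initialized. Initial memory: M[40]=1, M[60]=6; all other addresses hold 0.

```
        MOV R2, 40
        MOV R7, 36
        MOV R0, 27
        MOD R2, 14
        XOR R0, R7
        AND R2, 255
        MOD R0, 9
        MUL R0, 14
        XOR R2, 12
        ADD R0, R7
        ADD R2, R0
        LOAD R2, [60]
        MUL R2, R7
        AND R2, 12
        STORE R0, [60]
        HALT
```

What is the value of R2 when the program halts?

after MOV R2, 40: R2=40
after MOV R7, 36: R7=36
after MOV R0, 27: R0=27
after MOD R2, 14: R2=40%14=12
after XOR R0, R7: R0=27^36=63
after AND R2, 255: R2=12&255=12
after MOD R0, 9: R0=63%9=0
after MUL R0, 14: R0=0*14=0
after XOR R2, 12: R2=12^12=0
after ADD R0, R7: R0=0+36=36
after ADD R2, R0: R2=0+36=36
after LOAD R2, [60]: R2=M[60]=6
after MUL R2, R7: R2=6*36=216
after AND R2, 12: R2=216&12=8
STORE R0, [60] → M[60]=36
halt.

8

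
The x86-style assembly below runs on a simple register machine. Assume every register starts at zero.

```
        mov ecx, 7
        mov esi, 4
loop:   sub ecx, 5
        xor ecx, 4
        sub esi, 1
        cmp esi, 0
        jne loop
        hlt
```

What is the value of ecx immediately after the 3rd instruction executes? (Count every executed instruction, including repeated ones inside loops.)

2

mov ecx, 7 → ecx=7
mov esi, 4 → esi=4
sub ecx, 5 → ecx=7-5=2
After step 3: ecx = 2.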